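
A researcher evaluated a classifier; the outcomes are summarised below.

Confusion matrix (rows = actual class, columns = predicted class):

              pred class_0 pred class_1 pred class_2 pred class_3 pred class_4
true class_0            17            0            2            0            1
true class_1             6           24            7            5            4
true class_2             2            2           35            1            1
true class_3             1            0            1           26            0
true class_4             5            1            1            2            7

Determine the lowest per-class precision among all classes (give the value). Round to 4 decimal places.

0.5385

Per-class precision (TP/(TP+FP)):
  class_0: TP=17, FP=6+2+1+5=14 → 17/31 = 0.54839
  class_1: TP=24, FP=0+2+0+1=3 → 24/27 = 0.88889
  class_2: TP=35, FP=2+7+1+1=11 → 35/46 = 0.76087
  class_3: TP=26, FP=0+5+1+2=8 → 26/34 = 0.76471
  class_4: TP=7, FP=1+4+1+0=6 → 7/13 = 0.53846
Lowest is class 'class_4' with precision = 0.5385.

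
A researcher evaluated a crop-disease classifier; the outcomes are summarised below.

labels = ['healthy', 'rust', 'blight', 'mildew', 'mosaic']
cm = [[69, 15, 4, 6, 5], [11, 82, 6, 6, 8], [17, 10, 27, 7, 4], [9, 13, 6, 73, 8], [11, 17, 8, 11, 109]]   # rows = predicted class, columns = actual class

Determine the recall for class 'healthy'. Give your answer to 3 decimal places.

0.590

One-vs-rest for 'healthy': TP = diagonal; FP = other classes predicted 'healthy'; FN = 'healthy' predicted as other.
recall = TP/(TP+FN).
healthy: TP=69, FN=11+17+9+11=48 → 69/117 = 0.5897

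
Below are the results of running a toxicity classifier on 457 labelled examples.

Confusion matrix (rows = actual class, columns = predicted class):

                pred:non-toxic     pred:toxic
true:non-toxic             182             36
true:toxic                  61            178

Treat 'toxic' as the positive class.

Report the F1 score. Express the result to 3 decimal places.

0.786

Precision = TP/(TP+FP) = 178/214 = 0.8318
Recall = TP/(TP+FN) = 178/239 = 0.7448
F1 = 2·TP/(2·TP+FP+FN) = 356/453 = 0.786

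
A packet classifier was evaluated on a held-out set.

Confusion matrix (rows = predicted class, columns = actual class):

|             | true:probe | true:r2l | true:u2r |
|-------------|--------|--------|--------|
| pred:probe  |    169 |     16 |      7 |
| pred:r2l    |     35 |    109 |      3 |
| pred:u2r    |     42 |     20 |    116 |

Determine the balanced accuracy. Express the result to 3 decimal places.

0.786

Balanced accuracy = mean of per-class recall.
  probe: recall = 169/246 = 0.6870
  r2l: recall = 109/145 = 0.7517
  u2r: recall = 116/126 = 0.9206
Mean = (0.6870 + 0.7517 + 0.9206) / 3 = 0.786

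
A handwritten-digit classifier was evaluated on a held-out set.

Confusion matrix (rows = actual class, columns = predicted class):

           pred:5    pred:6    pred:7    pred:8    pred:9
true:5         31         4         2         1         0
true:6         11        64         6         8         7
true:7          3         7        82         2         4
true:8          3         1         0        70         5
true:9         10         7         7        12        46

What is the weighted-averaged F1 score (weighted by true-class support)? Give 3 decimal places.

0.744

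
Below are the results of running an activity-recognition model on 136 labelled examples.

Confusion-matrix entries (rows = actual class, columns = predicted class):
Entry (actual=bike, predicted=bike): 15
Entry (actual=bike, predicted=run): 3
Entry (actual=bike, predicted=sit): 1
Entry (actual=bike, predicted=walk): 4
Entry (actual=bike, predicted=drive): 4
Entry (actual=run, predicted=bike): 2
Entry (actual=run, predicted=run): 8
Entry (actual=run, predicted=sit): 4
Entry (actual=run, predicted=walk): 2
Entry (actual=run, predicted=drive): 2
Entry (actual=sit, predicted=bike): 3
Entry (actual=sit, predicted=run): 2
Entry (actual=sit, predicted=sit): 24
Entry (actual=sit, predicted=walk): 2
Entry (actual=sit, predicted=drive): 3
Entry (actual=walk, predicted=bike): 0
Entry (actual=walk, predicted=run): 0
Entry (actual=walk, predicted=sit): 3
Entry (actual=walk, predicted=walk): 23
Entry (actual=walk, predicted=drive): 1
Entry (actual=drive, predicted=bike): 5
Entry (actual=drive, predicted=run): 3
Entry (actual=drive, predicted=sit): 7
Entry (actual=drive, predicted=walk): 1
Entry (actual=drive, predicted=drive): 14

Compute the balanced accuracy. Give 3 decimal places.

0.605

Balanced accuracy = mean of per-class recall.
  bike: recall = 15/27 = 0.5556
  run: recall = 8/18 = 0.4444
  sit: recall = 24/34 = 0.7059
  walk: recall = 23/27 = 0.8519
  drive: recall = 14/30 = 0.4667
Mean = (0.5556 + 0.4444 + 0.7059 + 0.8519 + 0.4667) / 5 = 0.605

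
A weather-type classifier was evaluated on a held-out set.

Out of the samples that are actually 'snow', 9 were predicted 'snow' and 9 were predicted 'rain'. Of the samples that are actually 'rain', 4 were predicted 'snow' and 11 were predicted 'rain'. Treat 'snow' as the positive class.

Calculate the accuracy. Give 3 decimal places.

0.606

Accuracy = (TP+TN)/N = (9+11)/33 = 0.606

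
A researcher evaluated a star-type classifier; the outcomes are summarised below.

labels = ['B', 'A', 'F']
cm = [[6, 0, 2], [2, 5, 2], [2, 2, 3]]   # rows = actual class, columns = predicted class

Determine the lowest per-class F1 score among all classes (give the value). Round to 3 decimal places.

0.429

Per-class F1 score (2·TP/(2·TP+FP+FN)):
  B: TP=6, FP=2+2=4, FN=0+2=2 → 12/18 = 0.6667
  A: TP=5, FP=0+2=2, FN=2+2=4 → 10/16 = 0.6250
  F: TP=3, FP=2+2=4, FN=2+2=4 → 6/14 = 0.4286
Lowest is class 'F' with F1 score = 0.429.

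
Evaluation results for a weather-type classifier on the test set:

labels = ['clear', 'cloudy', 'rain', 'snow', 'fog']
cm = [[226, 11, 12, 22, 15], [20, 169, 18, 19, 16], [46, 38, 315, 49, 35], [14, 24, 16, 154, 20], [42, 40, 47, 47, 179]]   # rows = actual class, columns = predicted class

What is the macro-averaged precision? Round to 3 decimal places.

0.645

Per-class precision (TP/(TP+FP)):
  clear: TP=226, FP=20+46+14+42=122 → 226/348 = 0.6494
  cloudy: TP=169, FP=11+38+24+40=113 → 169/282 = 0.5993
  rain: TP=315, FP=12+18+16+47=93 → 315/408 = 0.7721
  snow: TP=154, FP=22+19+49+47=137 → 154/291 = 0.5292
  fog: TP=179, FP=15+16+35+20=86 → 179/265 = 0.6755
Macro-precision = mean = (0.6494 + 0.5993 + 0.7721 + 0.5292 + 0.6755) / 5 = 0.645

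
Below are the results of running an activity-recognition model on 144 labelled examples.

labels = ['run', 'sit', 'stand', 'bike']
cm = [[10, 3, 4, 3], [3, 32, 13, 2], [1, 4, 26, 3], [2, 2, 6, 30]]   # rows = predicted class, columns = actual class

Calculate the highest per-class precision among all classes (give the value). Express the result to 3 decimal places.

Per-class precision (TP/(TP+FP)):
  run: TP=10, FP=3+4+3=10 → 10/20 = 0.5000
  sit: TP=32, FP=3+13+2=18 → 32/50 = 0.6400
  stand: TP=26, FP=1+4+3=8 → 26/34 = 0.7647
  bike: TP=30, FP=2+2+6=10 → 30/40 = 0.7500
Highest is class 'stand' with precision = 0.765.

0.765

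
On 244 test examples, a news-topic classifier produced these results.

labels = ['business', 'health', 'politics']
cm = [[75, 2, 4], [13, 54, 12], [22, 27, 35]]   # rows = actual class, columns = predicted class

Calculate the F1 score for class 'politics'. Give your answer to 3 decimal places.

0.519

F1 score = 2·TP/(2·TP+FP+FN).
politics: TP=35, FP=4+12=16, FN=22+27=49 → 70/135 = 0.5185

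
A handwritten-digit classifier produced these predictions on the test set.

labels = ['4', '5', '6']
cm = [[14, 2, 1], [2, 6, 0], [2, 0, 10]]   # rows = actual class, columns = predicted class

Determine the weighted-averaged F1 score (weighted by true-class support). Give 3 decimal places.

0.812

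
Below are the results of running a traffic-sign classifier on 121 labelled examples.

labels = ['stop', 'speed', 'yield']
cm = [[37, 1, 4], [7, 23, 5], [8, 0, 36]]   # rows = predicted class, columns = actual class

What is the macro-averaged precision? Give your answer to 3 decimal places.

0.785

Per-class precision (TP/(TP+FP)):
  stop: TP=37, FP=1+4=5 → 37/42 = 0.8810
  speed: TP=23, FP=7+5=12 → 23/35 = 0.6571
  yield: TP=36, FP=8+0=8 → 36/44 = 0.8182
Macro-precision = mean = (0.8810 + 0.6571 + 0.8182) / 3 = 0.785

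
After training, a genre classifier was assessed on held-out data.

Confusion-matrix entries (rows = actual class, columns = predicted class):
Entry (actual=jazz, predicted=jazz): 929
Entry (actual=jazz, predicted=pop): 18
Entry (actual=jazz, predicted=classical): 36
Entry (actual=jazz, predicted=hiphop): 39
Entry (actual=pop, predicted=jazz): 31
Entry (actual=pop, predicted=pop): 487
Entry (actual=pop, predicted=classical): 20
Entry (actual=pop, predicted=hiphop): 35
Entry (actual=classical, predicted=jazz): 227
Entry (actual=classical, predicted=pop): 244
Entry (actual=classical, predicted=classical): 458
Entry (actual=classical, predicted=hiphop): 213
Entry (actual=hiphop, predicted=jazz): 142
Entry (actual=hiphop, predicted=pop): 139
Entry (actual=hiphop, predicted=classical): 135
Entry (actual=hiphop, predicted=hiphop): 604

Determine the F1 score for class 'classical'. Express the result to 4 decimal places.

Treat 'classical' as positive and all other classes as negative.
F1 score = 2·TP/(2·TP+FP+FN).
classical: TP=458, FP=36+20+135=191, FN=227+244+213=684 → 916/1791 = 0.51145

0.5114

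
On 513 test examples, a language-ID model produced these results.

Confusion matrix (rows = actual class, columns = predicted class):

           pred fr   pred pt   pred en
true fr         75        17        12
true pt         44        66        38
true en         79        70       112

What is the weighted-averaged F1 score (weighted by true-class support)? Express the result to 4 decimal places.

0.4966

Per-class F1 score (2·TP/(2·TP+FP+FN)):
  fr: TP=75, FP=44+79=123, FN=17+12=29 → 150/302 = 0.49669
  pt: TP=66, FP=17+70=87, FN=44+38=82 → 132/301 = 0.43854
  en: TP=112, FP=12+38=50, FN=79+70=149 → 224/423 = 0.52955
Weighted-F1 score = Σ (supportᵢ/N)·F1 scoreᵢ with N=513: (104/513)·0.49669 + (148/513)·0.43854 + (261/513)·0.52955 = 0.4966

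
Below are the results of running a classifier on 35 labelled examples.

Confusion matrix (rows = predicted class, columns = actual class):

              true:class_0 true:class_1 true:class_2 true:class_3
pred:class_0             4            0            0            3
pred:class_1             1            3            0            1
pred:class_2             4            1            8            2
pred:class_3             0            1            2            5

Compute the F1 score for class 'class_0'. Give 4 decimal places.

Take TP from the diagonal, FP from the rest of the 'class_0' prediction marginal, FN from the rest of the 'class_0' actual marginal.
F1 score = 2·TP/(2·TP+FP+FN).
class_0: TP=4, FP=0+0+3=3, FN=1+4+0=5 → 8/16 = 0.50000

0.5000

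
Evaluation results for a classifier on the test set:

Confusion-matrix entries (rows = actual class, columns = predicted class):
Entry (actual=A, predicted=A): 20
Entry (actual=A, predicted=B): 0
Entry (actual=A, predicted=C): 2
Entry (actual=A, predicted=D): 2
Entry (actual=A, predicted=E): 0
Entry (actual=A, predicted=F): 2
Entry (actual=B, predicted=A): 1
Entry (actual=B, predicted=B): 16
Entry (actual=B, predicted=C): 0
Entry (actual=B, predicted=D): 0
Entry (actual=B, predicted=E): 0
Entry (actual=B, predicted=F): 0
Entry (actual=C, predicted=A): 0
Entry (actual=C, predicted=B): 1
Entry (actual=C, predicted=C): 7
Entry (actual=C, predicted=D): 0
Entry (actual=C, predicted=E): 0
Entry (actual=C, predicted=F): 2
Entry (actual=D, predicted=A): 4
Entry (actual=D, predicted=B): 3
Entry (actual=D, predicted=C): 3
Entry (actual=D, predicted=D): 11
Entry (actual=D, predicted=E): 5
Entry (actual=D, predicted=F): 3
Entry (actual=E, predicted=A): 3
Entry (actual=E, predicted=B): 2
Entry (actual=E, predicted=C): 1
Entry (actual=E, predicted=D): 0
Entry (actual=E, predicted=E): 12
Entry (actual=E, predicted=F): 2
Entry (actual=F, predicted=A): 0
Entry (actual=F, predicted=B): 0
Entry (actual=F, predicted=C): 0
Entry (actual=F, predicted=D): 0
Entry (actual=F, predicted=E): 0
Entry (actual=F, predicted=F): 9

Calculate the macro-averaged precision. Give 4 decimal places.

0.6720

Per-class precision (TP/(TP+FP)):
  A: TP=20, FP=1+0+4+3+0=8 → 20/28 = 0.71429
  B: TP=16, FP=0+1+3+2+0=6 → 16/22 = 0.72727
  C: TP=7, FP=2+0+3+1+0=6 → 7/13 = 0.53846
  D: TP=11, FP=2+0+0+0+0=2 → 11/13 = 0.84615
  E: TP=12, FP=0+0+0+5+0=5 → 12/17 = 0.70588
  F: TP=9, FP=2+0+2+3+2=9 → 9/18 = 0.50000
Macro-precision = mean = (0.71429 + 0.72727 + 0.53846 + 0.84615 + 0.70588 + 0.50000) / 6 = 0.6720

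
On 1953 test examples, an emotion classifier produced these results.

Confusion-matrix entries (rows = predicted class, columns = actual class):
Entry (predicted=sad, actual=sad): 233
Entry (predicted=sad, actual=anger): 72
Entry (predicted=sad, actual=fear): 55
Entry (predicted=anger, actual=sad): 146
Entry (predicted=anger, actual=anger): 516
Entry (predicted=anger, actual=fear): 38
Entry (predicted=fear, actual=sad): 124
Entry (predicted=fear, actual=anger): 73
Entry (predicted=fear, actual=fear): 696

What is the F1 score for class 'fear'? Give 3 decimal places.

One-vs-rest for 'fear': TP = diagonal; FP = other classes predicted 'fear'; FN = 'fear' predicted as other.
F1 score = 2·TP/(2·TP+FP+FN).
fear: TP=696, FP=124+73=197, FN=55+38=93 → 1392/1682 = 0.8276

0.828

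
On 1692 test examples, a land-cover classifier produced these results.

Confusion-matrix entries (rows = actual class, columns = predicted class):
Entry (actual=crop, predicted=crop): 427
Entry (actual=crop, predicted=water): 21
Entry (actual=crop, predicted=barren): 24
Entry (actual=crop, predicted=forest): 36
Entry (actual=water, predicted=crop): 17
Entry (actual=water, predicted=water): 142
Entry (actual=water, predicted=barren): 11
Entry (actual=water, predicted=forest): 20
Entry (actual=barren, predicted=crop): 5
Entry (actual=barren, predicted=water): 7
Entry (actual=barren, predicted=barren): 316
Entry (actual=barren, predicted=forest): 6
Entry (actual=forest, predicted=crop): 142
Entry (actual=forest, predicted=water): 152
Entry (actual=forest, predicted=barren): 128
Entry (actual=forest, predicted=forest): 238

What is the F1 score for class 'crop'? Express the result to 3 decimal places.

Take TP from the diagonal, FP from the rest of the 'crop' prediction marginal, FN from the rest of the 'crop' actual marginal.
F1 score = 2·TP/(2·TP+FP+FN).
crop: TP=427, FP=17+5+142=164, FN=21+24+36=81 → 854/1099 = 0.7771

0.777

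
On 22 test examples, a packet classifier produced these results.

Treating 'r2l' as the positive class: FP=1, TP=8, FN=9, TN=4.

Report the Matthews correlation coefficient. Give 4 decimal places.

MCC = (TP·TN − FP·FN) / √((TP+FP)(TP+FN)(TN+FP)(TN+FN))
Numerator = 8·4 − 1·9 = 23
Denominator = √(9·17·5·13) = √9945 = 99.7246
MCC = 23 / 99.7246 = 0.2306

0.2306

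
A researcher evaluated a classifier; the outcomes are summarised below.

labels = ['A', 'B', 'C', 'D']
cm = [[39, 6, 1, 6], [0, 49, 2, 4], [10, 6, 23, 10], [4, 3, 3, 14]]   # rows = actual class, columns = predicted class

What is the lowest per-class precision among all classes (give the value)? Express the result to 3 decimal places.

Per-class precision (TP/(TP+FP)):
  A: TP=39, FP=0+10+4=14 → 39/53 = 0.7358
  B: TP=49, FP=6+6+3=15 → 49/64 = 0.7656
  C: TP=23, FP=1+2+3=6 → 23/29 = 0.7931
  D: TP=14, FP=6+4+10=20 → 14/34 = 0.4118
Lowest is class 'D' with precision = 0.412.

0.412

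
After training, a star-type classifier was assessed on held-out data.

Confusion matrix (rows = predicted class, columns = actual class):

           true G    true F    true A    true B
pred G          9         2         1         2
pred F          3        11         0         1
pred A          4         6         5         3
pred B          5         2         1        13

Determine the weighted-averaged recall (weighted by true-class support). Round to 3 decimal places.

0.559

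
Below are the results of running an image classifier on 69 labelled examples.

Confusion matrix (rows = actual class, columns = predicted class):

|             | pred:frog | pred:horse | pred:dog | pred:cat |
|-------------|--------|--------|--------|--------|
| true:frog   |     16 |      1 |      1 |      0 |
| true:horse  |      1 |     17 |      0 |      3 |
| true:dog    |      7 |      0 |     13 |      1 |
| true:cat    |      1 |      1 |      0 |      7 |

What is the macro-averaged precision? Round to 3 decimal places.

0.775

Per-class precision (TP/(TP+FP)):
  frog: TP=16, FP=1+7+1=9 → 16/25 = 0.6400
  horse: TP=17, FP=1+0+1=2 → 17/19 = 0.8947
  dog: TP=13, FP=1+0+0=1 → 13/14 = 0.9286
  cat: TP=7, FP=0+3+1=4 → 7/11 = 0.6364
Macro-precision = mean = (0.6400 + 0.8947 + 0.9286 + 0.6364) / 4 = 0.775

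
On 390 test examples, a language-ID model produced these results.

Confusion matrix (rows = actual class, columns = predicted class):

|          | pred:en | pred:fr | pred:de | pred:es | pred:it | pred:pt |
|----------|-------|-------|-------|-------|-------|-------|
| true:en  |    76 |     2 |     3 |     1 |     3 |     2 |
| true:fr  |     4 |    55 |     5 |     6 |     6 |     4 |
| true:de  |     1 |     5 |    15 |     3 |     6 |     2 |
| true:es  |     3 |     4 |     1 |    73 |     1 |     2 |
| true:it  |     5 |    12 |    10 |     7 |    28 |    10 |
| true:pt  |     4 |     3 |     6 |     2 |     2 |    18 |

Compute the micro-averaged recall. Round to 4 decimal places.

Micro-averaging pools counts across classes: ΣTP=265, ΣFP=125, ΣFN=125.
Micro-recall = TP/(TP+FN) on pooled counts = 0.6795 (equals overall accuracy in single-label multiclass).

0.6795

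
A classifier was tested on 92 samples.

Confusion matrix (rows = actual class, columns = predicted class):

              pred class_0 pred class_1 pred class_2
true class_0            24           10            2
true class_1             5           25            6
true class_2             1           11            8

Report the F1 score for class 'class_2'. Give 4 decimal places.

0.4444

Treat 'class_2' as positive and all other classes as negative.
F1 score = 2·TP/(2·TP+FP+FN).
class_2: TP=8, FP=2+6=8, FN=1+11=12 → 16/36 = 0.44444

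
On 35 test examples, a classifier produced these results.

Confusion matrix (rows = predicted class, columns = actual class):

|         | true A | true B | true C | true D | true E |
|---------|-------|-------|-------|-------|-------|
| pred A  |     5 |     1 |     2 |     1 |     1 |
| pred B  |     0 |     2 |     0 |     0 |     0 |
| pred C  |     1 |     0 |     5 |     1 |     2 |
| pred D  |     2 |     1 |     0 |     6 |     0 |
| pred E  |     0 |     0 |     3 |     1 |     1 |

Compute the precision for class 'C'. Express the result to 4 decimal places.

0.5556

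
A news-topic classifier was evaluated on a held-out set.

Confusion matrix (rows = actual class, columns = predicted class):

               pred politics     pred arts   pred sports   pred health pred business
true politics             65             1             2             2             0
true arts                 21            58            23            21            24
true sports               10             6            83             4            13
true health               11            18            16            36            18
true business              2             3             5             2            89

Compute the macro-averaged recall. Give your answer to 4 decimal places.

Per-class recall (TP/(TP+FN)):
  politics: TP=65, FN=1+2+2+0=5 → 65/70 = 0.92857
  arts: TP=58, FN=21+23+21+24=89 → 58/147 = 0.39456
  sports: TP=83, FN=10+6+4+13=33 → 83/116 = 0.71552
  health: TP=36, FN=11+18+16+18=63 → 36/99 = 0.36364
  business: TP=89, FN=2+3+5+2=12 → 89/101 = 0.88119
Macro-recall = mean = (0.92857 + 0.39456 + 0.71552 + 0.36364 + 0.88119) / 5 = 0.6567

0.6567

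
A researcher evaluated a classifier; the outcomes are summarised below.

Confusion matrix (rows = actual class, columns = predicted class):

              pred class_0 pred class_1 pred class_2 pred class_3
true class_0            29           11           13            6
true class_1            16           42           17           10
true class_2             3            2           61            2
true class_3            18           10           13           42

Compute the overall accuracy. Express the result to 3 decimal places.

0.590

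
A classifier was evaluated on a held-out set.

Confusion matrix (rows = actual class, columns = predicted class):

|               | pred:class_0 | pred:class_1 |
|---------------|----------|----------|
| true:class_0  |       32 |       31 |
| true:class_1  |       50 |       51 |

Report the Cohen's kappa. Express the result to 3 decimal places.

Observed agreement pₒ = trace/N = 83/164 = 0.5061
Expected agreement pₑ = Σ (rowᵢ·colᵢ)/N² = (63·82 + 101·82)/164² = 0.5000
κ = (pₒ − pₑ)/(1 − pₑ) = (0.5061 − 0.5000)/(1 − 0.5000) = 0.012

0.012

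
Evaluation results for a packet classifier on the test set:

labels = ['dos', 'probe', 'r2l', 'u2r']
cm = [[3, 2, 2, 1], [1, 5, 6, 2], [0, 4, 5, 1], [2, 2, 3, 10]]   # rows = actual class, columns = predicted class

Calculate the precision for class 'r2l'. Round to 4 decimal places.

Treat 'r2l' as positive and all other classes as negative.
precision = TP/(TP+FP).
r2l: TP=5, FP=2+6+3=11 → 5/16 = 0.31250

0.3125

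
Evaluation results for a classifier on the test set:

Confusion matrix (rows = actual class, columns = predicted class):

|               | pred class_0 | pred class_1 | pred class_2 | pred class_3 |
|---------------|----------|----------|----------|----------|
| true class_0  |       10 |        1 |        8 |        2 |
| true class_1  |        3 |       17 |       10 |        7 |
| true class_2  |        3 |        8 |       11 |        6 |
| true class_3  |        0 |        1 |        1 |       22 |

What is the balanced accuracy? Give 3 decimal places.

Balanced accuracy = mean of per-class recall.
  class_0: recall = 10/21 = 0.4762
  class_1: recall = 17/37 = 0.4595
  class_2: recall = 11/28 = 0.3929
  class_3: recall = 22/24 = 0.9167
Mean = (0.4762 + 0.4595 + 0.3929 + 0.9167) / 4 = 0.561

0.561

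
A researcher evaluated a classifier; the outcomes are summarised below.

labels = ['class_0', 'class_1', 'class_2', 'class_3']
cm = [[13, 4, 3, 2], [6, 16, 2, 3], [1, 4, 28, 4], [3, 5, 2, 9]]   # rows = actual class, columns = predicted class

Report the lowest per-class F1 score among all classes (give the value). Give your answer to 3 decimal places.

0.486

Per-class F1 score (2·TP/(2·TP+FP+FN)):
  class_0: TP=13, FP=6+1+3=10, FN=4+3+2=9 → 26/45 = 0.5778
  class_1: TP=16, FP=4+4+5=13, FN=6+2+3=11 → 32/56 = 0.5714
  class_2: TP=28, FP=3+2+2=7, FN=1+4+4=9 → 56/72 = 0.7778
  class_3: TP=9, FP=2+3+4=9, FN=3+5+2=10 → 18/37 = 0.4865
Lowest is class 'class_3' with F1 score = 0.486.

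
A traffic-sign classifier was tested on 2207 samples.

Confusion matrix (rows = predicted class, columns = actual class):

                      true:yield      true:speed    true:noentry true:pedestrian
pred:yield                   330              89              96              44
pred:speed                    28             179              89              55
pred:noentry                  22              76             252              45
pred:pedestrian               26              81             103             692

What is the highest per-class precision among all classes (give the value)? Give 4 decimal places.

0.7672

Per-class precision (TP/(TP+FP)):
  yield: TP=330, FP=89+96+44=229 → 330/559 = 0.59034
  speed: TP=179, FP=28+89+55=172 → 179/351 = 0.50997
  noentry: TP=252, FP=22+76+45=143 → 252/395 = 0.63797
  pedestrian: TP=692, FP=26+81+103=210 → 692/902 = 0.76718
Highest is class 'pedestrian' with precision = 0.7672.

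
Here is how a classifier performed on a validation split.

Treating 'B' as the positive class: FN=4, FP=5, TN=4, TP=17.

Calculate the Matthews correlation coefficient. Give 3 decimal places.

MCC = (TP·TN − FP·FN) / √((TP+FP)(TP+FN)(TN+FP)(TN+FN))
Numerator = 17·4 − 5·4 = 48
Denominator = √(22·21·9·8) = √33264 = 182.3842
MCC = 48 / 182.3842 = 0.263

0.263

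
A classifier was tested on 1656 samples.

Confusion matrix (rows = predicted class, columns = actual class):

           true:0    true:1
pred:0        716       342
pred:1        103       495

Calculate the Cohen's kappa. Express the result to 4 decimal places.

0.4642

Observed agreement pₒ = trace/N = 1211/1656 = 0.73128
Expected agreement pₑ = Σ (rowᵢ·colᵢ)/N² = (819·1058 + 837·598)/1656² = 0.49849
κ = (pₒ − pₑ)/(1 − pₑ) = (0.73128 − 0.49849)/(1 − 0.49849) = 0.4642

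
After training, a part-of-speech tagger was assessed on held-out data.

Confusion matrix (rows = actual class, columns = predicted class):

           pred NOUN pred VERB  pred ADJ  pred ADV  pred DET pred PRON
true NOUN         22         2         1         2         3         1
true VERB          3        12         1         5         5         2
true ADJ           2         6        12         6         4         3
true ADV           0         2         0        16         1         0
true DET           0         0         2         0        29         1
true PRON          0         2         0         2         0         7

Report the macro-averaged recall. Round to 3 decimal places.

0.648

Per-class recall (TP/(TP+FN)):
  NOUN: TP=22, FN=2+1+2+3+1=9 → 22/31 = 0.7097
  VERB: TP=12, FN=3+1+5+5+2=16 → 12/28 = 0.4286
  ADJ: TP=12, FN=2+6+6+4+3=21 → 12/33 = 0.3636
  ADV: TP=16, FN=0+2+0+1+0=3 → 16/19 = 0.8421
  DET: TP=29, FN=0+0+2+0+1=3 → 29/32 = 0.9063
  PRON: TP=7, FN=0+2+0+2+0=4 → 7/11 = 0.6364
Macro-recall = mean = (0.7097 + 0.4286 + 0.3636 + 0.8421 + 0.9063 + 0.6364) / 6 = 0.648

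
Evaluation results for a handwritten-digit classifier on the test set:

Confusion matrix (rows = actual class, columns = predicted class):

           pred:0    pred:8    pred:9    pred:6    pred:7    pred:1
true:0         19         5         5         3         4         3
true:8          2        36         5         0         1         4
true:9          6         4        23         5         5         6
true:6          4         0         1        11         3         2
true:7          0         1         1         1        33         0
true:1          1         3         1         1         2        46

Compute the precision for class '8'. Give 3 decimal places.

0.735

Treat '8' as positive and all other classes as negative.
precision = TP/(TP+FP).
8: TP=36, FP=5+4+0+1+3=13 → 36/49 = 0.7347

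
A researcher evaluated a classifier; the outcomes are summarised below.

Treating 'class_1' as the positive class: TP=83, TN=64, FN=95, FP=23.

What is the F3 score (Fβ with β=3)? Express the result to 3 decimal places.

0.486

Fβ = (1+β²)·TP / ((1+β²)·TP + β²·FN + FP), with β²=9
= 10·83 / (10·83 + 9·95 + 23) = 0.486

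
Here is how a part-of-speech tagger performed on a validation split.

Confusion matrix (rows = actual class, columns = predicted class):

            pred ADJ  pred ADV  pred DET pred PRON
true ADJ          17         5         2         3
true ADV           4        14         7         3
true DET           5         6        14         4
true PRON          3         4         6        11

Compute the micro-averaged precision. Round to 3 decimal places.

0.519

Micro-averaging pools counts across classes: ΣTP=56, ΣFP=52, ΣFN=52.
Micro-precision = TP/(TP+FP) on pooled counts = 0.519 (equals overall accuracy in single-label multiclass).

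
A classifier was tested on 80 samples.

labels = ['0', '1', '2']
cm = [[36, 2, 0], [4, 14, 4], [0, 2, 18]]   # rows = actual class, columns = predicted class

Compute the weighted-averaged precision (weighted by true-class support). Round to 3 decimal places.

Per-class precision (TP/(TP+FP)):
  0: TP=36, FP=4+0=4 → 36/40 = 0.9000
  1: TP=14, FP=2+2=4 → 14/18 = 0.7778
  2: TP=18, FP=0+4=4 → 18/22 = 0.8182
Weighted-precision = Σ (supportᵢ/N)·precisionᵢ with N=80: (38/80)·0.9000 + (22/80)·0.7778 + (20/80)·0.8182 = 0.846

0.846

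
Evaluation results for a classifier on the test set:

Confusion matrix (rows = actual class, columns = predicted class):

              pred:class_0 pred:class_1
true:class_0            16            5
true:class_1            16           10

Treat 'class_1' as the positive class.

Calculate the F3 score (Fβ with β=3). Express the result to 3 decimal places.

Fβ = (1+β²)·TP / ((1+β²)·TP + β²·FN + FP), with β²=9
= 10·10 / (10·10 + 9·16 + 5) = 0.402

0.402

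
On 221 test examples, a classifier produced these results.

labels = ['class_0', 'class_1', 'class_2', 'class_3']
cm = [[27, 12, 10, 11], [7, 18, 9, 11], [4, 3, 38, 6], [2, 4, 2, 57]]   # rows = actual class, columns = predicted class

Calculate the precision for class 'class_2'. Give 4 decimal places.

Treat 'class_2' as positive and all other classes as negative.
precision = TP/(TP+FP).
class_2: TP=38, FP=10+9+2=21 → 38/59 = 0.64407

0.6441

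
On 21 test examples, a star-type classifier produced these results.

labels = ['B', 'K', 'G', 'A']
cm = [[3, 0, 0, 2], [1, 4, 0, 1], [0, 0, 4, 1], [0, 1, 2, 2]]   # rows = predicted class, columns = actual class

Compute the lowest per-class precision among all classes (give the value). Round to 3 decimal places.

0.400

Per-class precision (TP/(TP+FP)):
  B: TP=3, FP=0+0+2=2 → 3/5 = 0.6000
  K: TP=4, FP=1+0+1=2 → 4/6 = 0.6667
  G: TP=4, FP=0+0+1=1 → 4/5 = 0.8000
  A: TP=2, FP=0+1+2=3 → 2/5 = 0.4000
Lowest is class 'A' with precision = 0.400.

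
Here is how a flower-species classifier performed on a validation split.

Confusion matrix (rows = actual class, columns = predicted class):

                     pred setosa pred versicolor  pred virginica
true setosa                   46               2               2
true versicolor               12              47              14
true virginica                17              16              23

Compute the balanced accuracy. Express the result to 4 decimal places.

0.6582

Balanced accuracy = mean of per-class recall.
  setosa: recall = 46/50 = 0.92000
  versicolor: recall = 47/73 = 0.64384
  virginica: recall = 23/56 = 0.41071
Mean = (0.92000 + 0.64384 + 0.41071) / 3 = 0.6582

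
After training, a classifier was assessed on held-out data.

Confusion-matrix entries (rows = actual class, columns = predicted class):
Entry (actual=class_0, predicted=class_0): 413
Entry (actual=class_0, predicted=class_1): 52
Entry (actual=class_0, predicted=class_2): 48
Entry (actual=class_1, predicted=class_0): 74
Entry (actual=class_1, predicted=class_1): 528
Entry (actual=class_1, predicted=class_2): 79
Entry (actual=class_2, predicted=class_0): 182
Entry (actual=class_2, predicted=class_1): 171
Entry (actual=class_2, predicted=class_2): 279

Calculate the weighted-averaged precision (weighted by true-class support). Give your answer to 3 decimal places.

Per-class precision (TP/(TP+FP)):
  class_0: TP=413, FP=74+182=256 → 413/669 = 0.6173
  class_1: TP=528, FP=52+171=223 → 528/751 = 0.7031
  class_2: TP=279, FP=48+79=127 → 279/406 = 0.6872
Weighted-precision = Σ (supportᵢ/N)·precisionᵢ with N=1826: (513/1826)·0.6173 + (681/1826)·0.7031 + (632/1826)·0.6872 = 0.673

0.673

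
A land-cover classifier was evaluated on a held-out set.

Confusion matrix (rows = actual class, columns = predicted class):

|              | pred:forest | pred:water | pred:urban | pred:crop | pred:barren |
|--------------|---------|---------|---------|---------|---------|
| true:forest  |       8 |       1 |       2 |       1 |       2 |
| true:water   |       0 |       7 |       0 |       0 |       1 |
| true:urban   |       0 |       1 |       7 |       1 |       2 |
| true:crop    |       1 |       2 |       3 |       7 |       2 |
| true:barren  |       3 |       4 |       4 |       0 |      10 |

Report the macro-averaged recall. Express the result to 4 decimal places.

0.6051

Per-class recall (TP/(TP+FN)):
  forest: TP=8, FN=1+2+1+2=6 → 8/14 = 0.57143
  water: TP=7, FN=0+0+0+1=1 → 7/8 = 0.87500
  urban: TP=7, FN=0+1+1+2=4 → 7/11 = 0.63636
  crop: TP=7, FN=1+2+3+2=8 → 7/15 = 0.46667
  barren: TP=10, FN=3+4+4+0=11 → 10/21 = 0.47619
Macro-recall = mean = (0.57143 + 0.87500 + 0.63636 + 0.46667 + 0.47619) / 5 = 0.6051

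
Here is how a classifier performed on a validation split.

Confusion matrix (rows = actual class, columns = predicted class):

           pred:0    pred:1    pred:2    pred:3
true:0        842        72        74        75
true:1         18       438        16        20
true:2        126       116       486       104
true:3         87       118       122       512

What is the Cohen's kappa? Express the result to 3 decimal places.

0.604

Observed agreement pₒ = trace/N = 2278/3226 = 0.7061
Expected agreement pₑ = Σ (rowᵢ·colᵢ)/N² = (1063·1073 + 492·744 + 832·698 + 839·711)/3226² = 0.2579
κ = (pₒ − pₑ)/(1 − pₑ) = (0.7061 − 0.2579)/(1 − 0.2579) = 0.604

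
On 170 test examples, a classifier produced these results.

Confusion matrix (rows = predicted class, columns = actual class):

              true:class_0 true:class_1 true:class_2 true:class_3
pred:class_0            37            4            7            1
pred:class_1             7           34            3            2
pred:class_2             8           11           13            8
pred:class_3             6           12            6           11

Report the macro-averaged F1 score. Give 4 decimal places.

0.5225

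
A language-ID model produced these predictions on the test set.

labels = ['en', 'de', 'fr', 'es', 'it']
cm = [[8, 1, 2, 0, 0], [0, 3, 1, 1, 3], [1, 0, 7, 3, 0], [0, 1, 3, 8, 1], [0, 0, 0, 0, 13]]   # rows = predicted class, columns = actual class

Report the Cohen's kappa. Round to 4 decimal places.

0.6157

Observed agreement pₒ = trace/N = 39/56 = 0.69643
Expected agreement pₑ = Σ (rowᵢ·colᵢ)/N² = (9·11 + 5·8 + 13·11 + 12·13 + 17·13)/56² = 0.21014
κ = (pₒ − pₑ)/(1 − pₑ) = (0.69643 − 0.21014)/(1 − 0.21014) = 0.6157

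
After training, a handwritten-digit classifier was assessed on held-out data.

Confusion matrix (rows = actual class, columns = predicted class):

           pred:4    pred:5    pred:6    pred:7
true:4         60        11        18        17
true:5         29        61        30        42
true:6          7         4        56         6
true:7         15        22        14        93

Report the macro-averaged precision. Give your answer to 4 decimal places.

Per-class precision (TP/(TP+FP)):
  4: TP=60, FP=29+7+15=51 → 60/111 = 0.54054
  5: TP=61, FP=11+4+22=37 → 61/98 = 0.62245
  6: TP=56, FP=18+30+14=62 → 56/118 = 0.47458
  7: TP=93, FP=17+42+6=65 → 93/158 = 0.58861
Macro-precision = mean = (0.54054 + 0.62245 + 0.47458 + 0.58861) / 4 = 0.5565

0.5565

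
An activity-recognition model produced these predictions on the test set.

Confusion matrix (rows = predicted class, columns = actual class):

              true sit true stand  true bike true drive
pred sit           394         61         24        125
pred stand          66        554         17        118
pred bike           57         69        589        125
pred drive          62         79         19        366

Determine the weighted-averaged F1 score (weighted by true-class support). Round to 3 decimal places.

Per-class F1 score (2·TP/(2·TP+FP+FN)):
  sit: TP=394, FP=61+24+125=210, FN=66+57+62=185 → 788/1183 = 0.6661
  stand: TP=554, FP=66+17+118=201, FN=61+69+79=209 → 1108/1518 = 0.7299
  bike: TP=589, FP=57+69+125=251, FN=24+17+19=60 → 1178/1489 = 0.7911
  drive: TP=366, FP=62+79+19=160, FN=125+118+125=368 → 732/1260 = 0.5810
Weighted-F1 score = Σ (supportᵢ/N)·F1 scoreᵢ with N=2725: (579/2725)·0.6661 + (763/2725)·0.7299 + (649/2725)·0.7911 + (734/2725)·0.5810 = 0.691

0.691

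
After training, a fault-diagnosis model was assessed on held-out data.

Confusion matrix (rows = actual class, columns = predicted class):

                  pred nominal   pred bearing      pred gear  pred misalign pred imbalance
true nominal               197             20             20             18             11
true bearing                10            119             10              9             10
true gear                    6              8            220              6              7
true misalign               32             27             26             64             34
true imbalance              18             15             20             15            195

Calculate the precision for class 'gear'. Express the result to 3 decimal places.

precision = TP/(TP+FP).
gear: TP=220, FP=20+10+26+20=76 → 220/296 = 0.7432

0.743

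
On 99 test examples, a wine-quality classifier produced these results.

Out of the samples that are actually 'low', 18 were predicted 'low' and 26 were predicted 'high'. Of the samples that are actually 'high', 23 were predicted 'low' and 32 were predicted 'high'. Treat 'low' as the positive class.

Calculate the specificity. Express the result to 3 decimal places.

0.582

Specificity = TN/(TN+FP) = 32/(32+23) = 0.582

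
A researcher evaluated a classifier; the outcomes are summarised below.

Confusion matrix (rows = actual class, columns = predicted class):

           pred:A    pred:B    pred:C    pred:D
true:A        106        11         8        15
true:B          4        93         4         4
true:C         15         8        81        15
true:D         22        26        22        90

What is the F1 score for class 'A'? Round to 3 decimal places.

0.739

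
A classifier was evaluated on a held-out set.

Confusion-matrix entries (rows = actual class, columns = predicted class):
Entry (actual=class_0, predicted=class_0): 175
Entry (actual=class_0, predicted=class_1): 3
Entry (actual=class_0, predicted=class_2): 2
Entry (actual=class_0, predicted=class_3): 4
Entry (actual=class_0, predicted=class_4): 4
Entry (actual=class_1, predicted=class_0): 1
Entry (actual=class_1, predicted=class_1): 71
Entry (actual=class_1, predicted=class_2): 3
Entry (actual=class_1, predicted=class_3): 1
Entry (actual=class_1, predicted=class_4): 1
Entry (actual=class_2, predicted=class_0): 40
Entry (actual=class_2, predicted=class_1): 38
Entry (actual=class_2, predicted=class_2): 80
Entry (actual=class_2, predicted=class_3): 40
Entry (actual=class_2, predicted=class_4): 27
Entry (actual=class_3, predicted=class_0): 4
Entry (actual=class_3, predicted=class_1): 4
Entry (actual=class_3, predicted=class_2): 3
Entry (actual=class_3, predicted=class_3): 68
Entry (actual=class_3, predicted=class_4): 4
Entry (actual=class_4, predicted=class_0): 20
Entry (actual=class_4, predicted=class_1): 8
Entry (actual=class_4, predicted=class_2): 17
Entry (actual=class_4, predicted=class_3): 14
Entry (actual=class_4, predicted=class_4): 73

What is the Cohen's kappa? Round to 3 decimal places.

Observed agreement pₒ = trace/N = 467/705 = 0.6624
Expected agreement pₑ = Σ (rowᵢ·colᵢ)/N² = (188·240 + 77·124 + 225·105 + 83·127 + 132·109)/705² = 0.2077
κ = (pₒ − pₑ)/(1 − pₑ) = (0.6624 − 0.2077)/(1 − 0.2077) = 0.574

0.574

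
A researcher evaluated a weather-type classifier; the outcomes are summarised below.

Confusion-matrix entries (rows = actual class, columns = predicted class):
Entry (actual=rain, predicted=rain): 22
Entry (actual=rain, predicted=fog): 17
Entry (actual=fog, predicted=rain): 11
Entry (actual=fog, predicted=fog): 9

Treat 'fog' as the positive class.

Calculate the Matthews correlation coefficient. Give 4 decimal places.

0.0134

MCC = (TP·TN − FP·FN) / √((TP+FP)(TP+FN)(TN+FP)(TN+FN))
Numerator = 9·22 − 17·11 = 11
Denominator = √(26·20·39·33) = √669240 = 818.0709
MCC = 11 / 818.0709 = 0.0134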